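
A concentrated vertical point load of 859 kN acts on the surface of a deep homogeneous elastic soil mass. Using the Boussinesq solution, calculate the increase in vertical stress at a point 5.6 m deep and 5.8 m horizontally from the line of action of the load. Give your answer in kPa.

Boussinesq vertical stress below a point load on an elastic half-space:
Δσ_z = 3P/(2πz²) · [1 + (r/z)²]^(−5/2)
r/z = 5.8/5.6 = 1.0357; [1+(r/z)²]^(−5/2) = 0.16168.
Δσ_z = 3×859/(2π×5.6²) × 0.16168 = 13.079 × 0.16168 = 2.115 kPa

Δσ_z ≈ 2.11 kPa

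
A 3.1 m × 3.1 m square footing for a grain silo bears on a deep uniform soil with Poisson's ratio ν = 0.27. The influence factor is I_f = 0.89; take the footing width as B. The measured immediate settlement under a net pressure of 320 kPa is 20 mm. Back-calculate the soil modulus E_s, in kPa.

E_s ≈ 40900 kPa

S_e = q·B·(1−ν²)/E_s · I_f  ⇒  E_s = q·B·(1−ν²)·I_f / S_e.
E_s = 320 × 3.1 × 0.9271 × 0.89 / 0.02 = 40930 kPa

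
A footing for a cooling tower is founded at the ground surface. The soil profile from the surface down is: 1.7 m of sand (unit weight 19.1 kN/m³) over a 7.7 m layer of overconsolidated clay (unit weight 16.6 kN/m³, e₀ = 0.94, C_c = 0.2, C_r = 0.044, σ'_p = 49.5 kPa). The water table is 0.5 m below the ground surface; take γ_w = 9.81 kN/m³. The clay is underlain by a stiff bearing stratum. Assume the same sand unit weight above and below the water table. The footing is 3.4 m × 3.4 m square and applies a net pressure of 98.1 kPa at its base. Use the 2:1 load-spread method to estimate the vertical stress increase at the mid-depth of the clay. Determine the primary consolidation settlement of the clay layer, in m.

Mid-depth of clay below the ground surface: z = 1.7 + 7.7/2 = 5.55 m.
Total vertical stress at mid-clay: σ_v = 19.1×1.7 + 16.6×3.85 = 96.38 kPa.
Pore pressure: u = 9.81×(5.55 − 0.5) = 49.541 kPa.
Initial effective stress: σ'_0 = σ_v − u = 96.38 − 49.541 = 46.839 kPa.
Stress increase at mid-clay by the 2:1 spreading method:
Δσ = qBL/((B+z)(L+z)) = 98.1×3.4×3.4/((3.4+5.55)(3.4+5.55)) = 14.157 kPa
Final effective stress: σ'_f = 46.839 + 14.157 = 60.996 kPa.
σ'_f = 60.996 > σ'_p = 49.5 kPa, so the stress path crosses the preconsolidation pressure — recompression up to σ'_p, then virgin compression beyond:
S_c = H/(1+e₀)·[C_r·log₁₀(σ'_p/σ'_0) + C_c·log₁₀(σ'_f/σ'_p)]
    = 7.7/1.94 × [0.044×log₁₀(49.5/46.839) + 0.2×log₁₀(60.996/49.5)]
    = 3.9691 × [0.0010559 + 0.018139] = 0.07619 m

S_c ≈ 0.0762 m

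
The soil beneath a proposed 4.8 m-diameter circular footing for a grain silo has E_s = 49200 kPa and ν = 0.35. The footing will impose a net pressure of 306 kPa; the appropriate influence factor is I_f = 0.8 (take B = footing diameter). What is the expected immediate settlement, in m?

S_e ≈ 0.021 m

Immediate (elastic) settlement: S_e = q·B·(1−ν²)/E_s · I_f.
S_e = 306 × 4.8 × (1 − 0.35²) / 49200 × 0.8
    = 306 × 4.8 × 0.8775 / 49200 × 0.8
    = 0.02096 m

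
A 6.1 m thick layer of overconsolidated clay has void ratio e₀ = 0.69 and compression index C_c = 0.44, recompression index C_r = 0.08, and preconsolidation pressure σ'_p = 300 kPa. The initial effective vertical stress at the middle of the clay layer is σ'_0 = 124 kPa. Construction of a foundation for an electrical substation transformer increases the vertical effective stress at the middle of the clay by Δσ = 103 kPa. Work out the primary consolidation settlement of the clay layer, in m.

Final effective stress: σ'_f = 124 + 103 = 227 kPa.
σ'_f = 227 ≤ σ'_p = 300 kPa, so the clay remains overconsolidated and only the recompression index applies:
S_c = C_r·H/(1+e₀)·log₁₀(σ'_f/σ'_0) = 0.08×6.1/1.69×log₁₀(227/124)
    = 0.28876 × 0.2626 = 0.07583 m

S_c ≈ 0.0758 m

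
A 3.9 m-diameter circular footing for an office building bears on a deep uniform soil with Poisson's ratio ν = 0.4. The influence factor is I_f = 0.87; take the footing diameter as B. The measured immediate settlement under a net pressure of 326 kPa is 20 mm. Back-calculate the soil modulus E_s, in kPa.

E_s ≈ 46500 kPa

S_e = q·B·(1−ν²)/E_s · I_f  ⇒  E_s = q·B·(1−ν²)·I_f / S_e.
E_s = 326 × 3.9 × 0.84 × 0.87 / 0.02 = 46460 kPa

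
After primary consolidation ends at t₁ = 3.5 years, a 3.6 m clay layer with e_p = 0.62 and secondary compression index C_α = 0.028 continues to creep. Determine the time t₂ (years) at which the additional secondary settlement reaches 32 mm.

t₂ ≈ 11.4 years

S_s = C_α·H/(1+e_p)·log₁₀(t₂/t₁) ⇒ log₁₀(t₂/t₁) = S_s·(1+e_p)/(C_α·H).
log₁₀(t₂/t₁) = 0.032 × (1+0.62) / (0.028×3.6) = 0.5143
t₂ = t₁ × 10^0.5143 = 3.5 × 3.268 = 11.44 years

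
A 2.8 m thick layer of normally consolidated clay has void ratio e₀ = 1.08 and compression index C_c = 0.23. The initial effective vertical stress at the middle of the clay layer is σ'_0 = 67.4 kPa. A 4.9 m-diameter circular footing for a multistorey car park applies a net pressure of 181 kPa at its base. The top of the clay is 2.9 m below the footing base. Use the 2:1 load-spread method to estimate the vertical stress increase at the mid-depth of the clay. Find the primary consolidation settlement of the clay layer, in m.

Mid-depth of clay below the footing base: z = 2.9 + 2.8/2 = 4.3 m.
Stress increase at mid-clay by the 2:1 spreading method:
Δσ ≈ qD²/(D+z)² = 181×4.9²/(4.9+4.3)² = 51.345 kPa
Final effective stress: σ'_f = σ'_0 + Δσ = 67.4 + 51.345 = 118.75 kPa.
Normally consolidated clay, so the full stress increment lies on the virgin compression line:
S_c = C_c·H/(1+e₀)·log₁₀(σ'_f/σ'_0) = 0.23×2.8/(1+1.08)×log₁₀(118.75/67.4)
    = 0.30962 × 0.24597 = 0.07616 m

S_c ≈ 0.0762 m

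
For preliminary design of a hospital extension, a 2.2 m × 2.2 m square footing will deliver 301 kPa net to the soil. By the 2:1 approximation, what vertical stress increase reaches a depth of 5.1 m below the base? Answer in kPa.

Δσ_z ≈ 27.3 kPa

By the 2:1 method the load spreads at 1 horizontal : 2 vertical, so at depth z the loaded area has grown by z in each plan dimension:
Δσ = qBL/((B+z)(L+z)) = 301×2.2×2.2/((2.2+5.1)(2.2+5.1)) = 27.338 kPa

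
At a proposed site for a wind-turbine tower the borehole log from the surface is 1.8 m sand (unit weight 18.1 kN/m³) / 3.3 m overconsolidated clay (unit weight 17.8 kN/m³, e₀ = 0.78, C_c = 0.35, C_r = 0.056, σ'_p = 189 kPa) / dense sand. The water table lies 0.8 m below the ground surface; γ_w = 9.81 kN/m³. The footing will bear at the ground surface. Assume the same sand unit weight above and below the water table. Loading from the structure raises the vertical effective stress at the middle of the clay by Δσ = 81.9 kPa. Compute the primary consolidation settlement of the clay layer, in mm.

S_c ≈ 53.5 mm

Mid-depth of clay below the ground surface: z = 1.8 + 3.3/2 = 3.45 m.
Total vertical stress at mid-clay: σ_v = 18.1×1.8 + 17.8×1.65 = 61.95 kPa.
Pore pressure: u = 9.81×(3.45 − 0.8) = 25.997 kPa.
Initial effective stress: σ'_0 = σ_v − u = 61.95 − 25.997 = 35.953 kPa.
Final effective stress: σ'_f = 35.953 + 81.9 = 117.85 kPa.
σ'_f = 117.85 ≤ σ'_p = 189 kPa, so the clay remains overconsolidated and only the recompression index applies:
S_c = C_r·H/(1+e₀)·log₁₀(σ'_f/σ'_0) = 0.056×3.3/1.78×log₁₀(117.85/35.953)
    = 0.10382 × 0.51559 = 0.05353 m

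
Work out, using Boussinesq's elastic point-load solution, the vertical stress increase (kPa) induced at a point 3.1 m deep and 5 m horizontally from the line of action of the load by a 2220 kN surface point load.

Δσ_z ≈ 4.48 kPa

Boussinesq vertical stress below a point load on an elastic half-space:
Δσ_z = 3P/(2πz²) · [1 + (r/z)²]^(−5/2)
r/z = 5/3.1 = 1.6129; [1+(r/z)²]^(−5/2) = 0.040626.
Δσ_z = 3×2220/(2π×3.1²) × 0.040626 = 110.3 × 0.040626 = 4.481 kPa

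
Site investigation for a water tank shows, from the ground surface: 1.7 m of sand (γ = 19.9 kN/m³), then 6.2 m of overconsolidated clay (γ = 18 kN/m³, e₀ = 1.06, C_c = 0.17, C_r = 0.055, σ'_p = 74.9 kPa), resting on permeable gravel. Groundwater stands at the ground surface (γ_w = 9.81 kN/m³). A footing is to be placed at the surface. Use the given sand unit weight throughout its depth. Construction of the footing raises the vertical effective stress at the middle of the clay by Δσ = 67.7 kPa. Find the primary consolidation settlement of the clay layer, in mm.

S_c ≈ 127 mm

Mid-depth of clay below the ground surface: z = 1.7 + 6.2/2 = 4.8 m.
Total vertical stress at mid-clay: σ_v = 19.9×1.7 + 18×3.1 = 89.63 kPa.
Pore pressure: u = 9.81×(4.8 − 0) = 47.088 kPa.
Initial effective stress: σ'_0 = σ_v − u = 89.63 − 47.088 = 42.542 kPa.
Final effective stress: σ'_f = 42.542 + 67.7 = 110.24 kPa.
σ'_f = 110.24 > σ'_p = 74.9 kPa, so the stress path crosses the preconsolidation pressure — recompression up to σ'_p, then virgin compression beyond:
S_c = H/(1+e₀)·[C_r·log₁₀(σ'_p/σ'_0) + C_c·log₁₀(σ'_f/σ'_p)]
    = 6.2/2.06 × [0.055×log₁₀(74.9/42.542) + 0.17×log₁₀(110.24/74.9)]
    = 3.0097 × [0.013512 + 0.028536] = 0.1266 m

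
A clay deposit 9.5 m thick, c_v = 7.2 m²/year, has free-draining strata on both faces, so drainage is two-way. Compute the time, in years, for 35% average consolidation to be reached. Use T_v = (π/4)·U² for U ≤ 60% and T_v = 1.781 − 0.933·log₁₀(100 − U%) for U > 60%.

Drainage path length: H_d = H/2 = 4.75 m (double drainage).
U ≤ 60%: T_v = (π/4)·U² = (π/4)×0.35² = 0.096211.
t = T_v·H_d²/c_v = 0.096211×4.75²/7.2 = 0.3015 years.

t ≈ 0.301 years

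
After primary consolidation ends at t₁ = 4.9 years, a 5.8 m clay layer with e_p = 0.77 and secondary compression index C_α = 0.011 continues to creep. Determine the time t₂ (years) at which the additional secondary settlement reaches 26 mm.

S_s = C_α·H/(1+e_p)·log₁₀(t₂/t₁) ⇒ log₁₀(t₂/t₁) = S_s·(1+e_p)/(C_α·H).
log₁₀(t₂/t₁) = 0.026 × (1+0.77) / (0.011×5.8) = 0.7213
t₂ = t₁ × 10^0.7213 = 4.9 × 5.264 = 25.79 years

t₂ ≈ 25.8 years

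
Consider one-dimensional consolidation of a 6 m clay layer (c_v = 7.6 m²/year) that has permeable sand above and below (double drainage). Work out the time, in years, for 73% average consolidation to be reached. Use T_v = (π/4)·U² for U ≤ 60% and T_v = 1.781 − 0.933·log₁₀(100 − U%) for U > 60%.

Drainage path length: H_d = H/2 = 3 m (double drainage).
U > 60%: T_v = 1.781 − 0.933·log₁₀(100 − 73) = 0.44554.
t = T_v·H_d²/c_v = 0.44554×3²/7.6 = 0.5276 years.

t ≈ 0.528 years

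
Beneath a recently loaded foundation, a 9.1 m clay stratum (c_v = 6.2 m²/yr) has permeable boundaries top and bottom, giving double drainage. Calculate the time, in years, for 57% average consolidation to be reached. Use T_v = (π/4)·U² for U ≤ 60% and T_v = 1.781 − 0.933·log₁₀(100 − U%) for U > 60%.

Drainage path length: H_d = H/2 = 4.55 m (double drainage).
U ≤ 60%: T_v = (π/4)·U² = (π/4)×0.57² = 0.25518.
t = T_v·H_d²/c_v = 0.25518×4.55²/6.2 = 0.8521 years.

t ≈ 0.852 years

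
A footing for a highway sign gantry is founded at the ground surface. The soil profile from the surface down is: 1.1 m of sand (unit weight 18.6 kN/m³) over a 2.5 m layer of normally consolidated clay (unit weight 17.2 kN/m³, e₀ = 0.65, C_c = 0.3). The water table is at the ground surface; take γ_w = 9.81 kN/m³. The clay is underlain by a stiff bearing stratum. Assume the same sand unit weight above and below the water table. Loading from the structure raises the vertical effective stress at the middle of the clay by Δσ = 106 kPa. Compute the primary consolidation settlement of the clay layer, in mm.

Mid-depth of clay below the ground surface: z = 1.1 + 2.5/2 = 2.35 m.
Total vertical stress at mid-clay: σ_v = 18.6×1.1 + 17.2×1.25 = 41.96 kPa.
Pore pressure: u = 9.81×(2.35 − 0) = 23.054 kPa.
Initial effective stress: σ'_0 = σ_v − u = 41.96 − 23.054 = 18.906 kPa.
Final effective stress: σ'_f = σ'_0 + Δσ = 18.906 + 106 = 124.91 kPa.
Normally consolidated clay, so the full stress increment lies on the virgin compression line:
S_c = C_c·H/(1+e₀)·log₁₀(σ'_f/σ'_0) = 0.3×2.5/(1+0.65)×log₁₀(124.91/18.906)
    = 0.45455 × 0.82 = 0.3727 m

S_c ≈ 373 mm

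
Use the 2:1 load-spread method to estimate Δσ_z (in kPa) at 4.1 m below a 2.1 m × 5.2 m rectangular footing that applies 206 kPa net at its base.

Δσ_z ≈ 39 kPa

By the 2:1 method the load spreads at 1 horizontal : 2 vertical, so at depth z the loaded area has grown by z in each plan dimension:
Δσ = qBL/((B+z)(L+z)) = 206×2.1×5.2/((2.1+4.1)(5.2+4.1)) = 39.014 kPa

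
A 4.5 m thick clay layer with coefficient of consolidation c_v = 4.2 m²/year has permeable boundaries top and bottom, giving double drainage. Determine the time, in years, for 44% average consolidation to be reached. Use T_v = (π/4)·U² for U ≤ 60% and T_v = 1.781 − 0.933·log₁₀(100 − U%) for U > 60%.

t ≈ 0.183 years

Drainage path length: H_d = H/2 = 2.25 m (double drainage).
U ≤ 60%: T_v = (π/4)·U² = (π/4)×0.44² = 0.15205.
t = T_v·H_d²/c_v = 0.15205×2.25²/4.2 = 0.1833 years.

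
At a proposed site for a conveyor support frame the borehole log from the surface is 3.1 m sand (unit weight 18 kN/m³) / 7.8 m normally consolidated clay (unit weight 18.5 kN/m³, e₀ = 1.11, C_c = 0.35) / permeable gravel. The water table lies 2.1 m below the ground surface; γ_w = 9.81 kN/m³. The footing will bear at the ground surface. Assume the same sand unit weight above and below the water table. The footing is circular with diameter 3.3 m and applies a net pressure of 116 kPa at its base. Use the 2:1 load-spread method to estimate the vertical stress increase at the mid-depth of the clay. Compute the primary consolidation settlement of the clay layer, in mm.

S_c ≈ 78.1 mm

Mid-depth of clay below the ground surface: z = 3.1 + 7.8/2 = 7 m.
Total vertical stress at mid-clay: σ_v = 18×3.1 + 18.5×3.9 = 127.95 kPa.
Pore pressure: u = 9.81×(7 − 2.1) = 48.069 kPa.
Initial effective stress: σ'_0 = σ_v − u = 127.95 − 48.069 = 79.881 kPa.
Stress increase at mid-clay by the 2:1 spreading method:
Δσ ≈ qD²/(D+z)² = 116×3.3²/(3.3+7)² = 11.907 kPa
Final effective stress: σ'_f = σ'_0 + Δσ = 79.881 + 11.907 = 91.788 kPa.
Normally consolidated clay, so the full stress increment lies on the virgin compression line:
S_c = C_c·H/(1+e₀)·log₁₀(σ'_f/σ'_0) = 0.35×7.8/(1+1.11)×log₁₀(91.788/79.881)
    = 1.2938 × 0.060342 = 0.07807 m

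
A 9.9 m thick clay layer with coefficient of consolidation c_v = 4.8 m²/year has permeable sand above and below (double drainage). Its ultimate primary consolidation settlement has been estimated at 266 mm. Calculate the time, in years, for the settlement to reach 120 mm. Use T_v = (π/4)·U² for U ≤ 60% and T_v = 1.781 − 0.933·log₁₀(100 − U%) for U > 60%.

Drainage path length: H_d = H/2 = 4.95 m (double drainage).
U = S(t)/S_ult = 120/266 = 0.4511.
U ≤ 60%: T_v = (π/4)·U² = (π/4)×0.45113² = 0.15984.
t = T_v·H_d²/c_v = 0.15984×4.95²/4.8 = 0.8159 years.

t ≈ 0.816 years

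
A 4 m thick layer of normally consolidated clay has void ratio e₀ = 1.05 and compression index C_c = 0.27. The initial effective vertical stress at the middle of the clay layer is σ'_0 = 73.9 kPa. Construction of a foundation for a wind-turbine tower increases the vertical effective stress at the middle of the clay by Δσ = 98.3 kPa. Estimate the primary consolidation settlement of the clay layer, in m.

S_c ≈ 0.194 m

Final effective stress: σ'_f = σ'_0 + Δσ = 73.9 + 98.3 = 172.2 kPa.
Normally consolidated clay, so the full stress increment lies on the virgin compression line:
S_c = C_c·H/(1+e₀)·log₁₀(σ'_f/σ'_0) = 0.27×4/(1+1.05)×log₁₀(172.2/73.9)
    = 0.52683 × 0.36739 = 0.1936 m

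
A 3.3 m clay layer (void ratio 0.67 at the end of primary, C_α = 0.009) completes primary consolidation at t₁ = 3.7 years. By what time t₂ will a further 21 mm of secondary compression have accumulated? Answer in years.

t₂ ≈ 56.1 years

S_s = C_α·H/(1+e_p)·log₁₀(t₂/t₁) ⇒ log₁₀(t₂/t₁) = S_s·(1+e_p)/(C_α·H).
log₁₀(t₂/t₁) = 0.021 × (1+0.67) / (0.009×3.3) = 1.181
t₂ = t₁ × 10^1.181 = 3.7 × 15.16 = 56.11 years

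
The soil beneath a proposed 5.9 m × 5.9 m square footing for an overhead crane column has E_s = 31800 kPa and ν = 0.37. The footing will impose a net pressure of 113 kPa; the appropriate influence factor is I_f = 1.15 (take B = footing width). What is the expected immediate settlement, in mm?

Immediate (elastic) settlement: S_e = q·B·(1−ν²)/E_s · I_f.
S_e = 113 × 5.9 × (1 − 0.37²) / 31800 × 1.15
    = 113 × 5.9 × 0.8631 / 31800 × 1.15
    = 0.02081 m = 20.81 mm

S_e ≈ 20.8 mm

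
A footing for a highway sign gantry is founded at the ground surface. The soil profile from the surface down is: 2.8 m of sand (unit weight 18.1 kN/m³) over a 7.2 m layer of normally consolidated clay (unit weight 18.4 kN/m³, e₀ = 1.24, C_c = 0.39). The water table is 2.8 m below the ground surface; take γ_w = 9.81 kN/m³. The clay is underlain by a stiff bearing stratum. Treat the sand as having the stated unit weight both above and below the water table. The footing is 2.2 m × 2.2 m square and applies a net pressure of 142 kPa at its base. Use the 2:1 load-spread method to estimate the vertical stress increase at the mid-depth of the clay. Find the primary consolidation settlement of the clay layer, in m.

Mid-depth of clay below the ground surface: z = 2.8 + 7.2/2 = 6.4 m.
Total vertical stress at mid-clay: σ_v = 18.1×2.8 + 18.4×3.6 = 116.92 kPa.
Pore pressure: u = 9.81×(6.4 − 2.8) = 35.316 kPa.
Initial effective stress: σ'_0 = σ_v − u = 116.92 − 35.316 = 81.604 kPa.
Stress increase at mid-clay by the 2:1 spreading method:
Δσ = qBL/((B+z)(L+z)) = 142×2.2×2.2/((2.2+6.4)(2.2+6.4)) = 9.2926 kPa
Final effective stress: σ'_f = σ'_0 + Δσ = 81.604 + 9.2926 = 90.897 kPa.
Normally consolidated clay, so the full stress increment lies on the virgin compression line:
S_c = C_c·H/(1+e₀)·log₁₀(σ'_f/σ'_0) = 0.39×7.2/(1+1.24)×log₁₀(90.897/81.604)
    = 1.2536 × 0.046838 = 0.05872 m

S_c ≈ 0.0587 m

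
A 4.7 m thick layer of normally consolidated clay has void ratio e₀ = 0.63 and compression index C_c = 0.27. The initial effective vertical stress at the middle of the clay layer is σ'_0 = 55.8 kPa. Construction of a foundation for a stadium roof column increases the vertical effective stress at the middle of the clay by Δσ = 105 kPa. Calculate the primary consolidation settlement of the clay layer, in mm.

S_c ≈ 358 mm

Final effective stress: σ'_f = σ'_0 + Δσ = 55.8 + 105 = 160.8 kPa.
Normally consolidated clay, so the full stress increment lies on the virgin compression line:
S_c = C_c·H/(1+e₀)·log₁₀(σ'_f/σ'_0) = 0.27×4.7/(1+0.63)×log₁₀(160.8/55.8)
    = 0.77853 × 0.45965 = 0.3579 m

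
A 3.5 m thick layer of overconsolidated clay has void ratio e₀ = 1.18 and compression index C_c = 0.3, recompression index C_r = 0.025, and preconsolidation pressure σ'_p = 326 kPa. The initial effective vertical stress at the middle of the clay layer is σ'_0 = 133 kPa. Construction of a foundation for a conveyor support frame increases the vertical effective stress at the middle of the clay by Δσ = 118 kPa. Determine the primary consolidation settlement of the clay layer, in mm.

S_c ≈ 11.1 mm

Final effective stress: σ'_f = 133 + 118 = 251 kPa.
σ'_f = 251 ≤ σ'_p = 326 kPa, so the clay remains overconsolidated and only the recompression index applies:
S_c = C_r·H/(1+e₀)·log₁₀(σ'_f/σ'_0) = 0.025×3.5/2.18×log₁₀(251/133)
    = 0.040137 × 0.27582 = 0.01107 m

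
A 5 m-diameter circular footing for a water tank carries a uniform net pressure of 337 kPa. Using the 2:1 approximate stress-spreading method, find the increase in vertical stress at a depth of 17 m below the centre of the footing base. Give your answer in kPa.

By the 2:1 method the load spreads at 1 horizontal : 2 vertical, so at depth z the loaded area has grown by z in each plan dimension:
Δσ ≈ qD²/(D+z)² = 337×5²/(5+17)² = 17.407 kPa

Δσ_z ≈ 17.4 kPa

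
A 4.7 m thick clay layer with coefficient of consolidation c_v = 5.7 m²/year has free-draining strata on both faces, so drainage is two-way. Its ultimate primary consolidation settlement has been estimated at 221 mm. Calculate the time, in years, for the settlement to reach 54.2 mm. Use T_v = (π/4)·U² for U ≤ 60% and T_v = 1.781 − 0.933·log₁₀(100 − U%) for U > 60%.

t ≈ 0.0458 years

Drainage path length: H_d = H/2 = 2.35 m (double drainage).
U = S(t)/S_ult = 54.2/221 = 0.2452.
U ≤ 60%: T_v = (π/4)·U² = (π/4)×0.24525² = 0.047239.
t = T_v·H_d²/c_v = 0.047239×2.35²/5.7 = 0.04577 years.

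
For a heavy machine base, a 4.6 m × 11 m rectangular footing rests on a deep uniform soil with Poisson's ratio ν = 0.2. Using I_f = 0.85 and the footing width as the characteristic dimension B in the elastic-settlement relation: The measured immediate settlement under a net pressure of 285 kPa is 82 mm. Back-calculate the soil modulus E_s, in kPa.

E_s ≈ 13000 kPa

S_e = q·B·(1−ν²)/E_s · I_f  ⇒  E_s = q·B·(1−ν²)·I_f / S_e.
E_s = 285 × 4.6 × 0.96 × 0.85 / 0.082 = 13050 kPa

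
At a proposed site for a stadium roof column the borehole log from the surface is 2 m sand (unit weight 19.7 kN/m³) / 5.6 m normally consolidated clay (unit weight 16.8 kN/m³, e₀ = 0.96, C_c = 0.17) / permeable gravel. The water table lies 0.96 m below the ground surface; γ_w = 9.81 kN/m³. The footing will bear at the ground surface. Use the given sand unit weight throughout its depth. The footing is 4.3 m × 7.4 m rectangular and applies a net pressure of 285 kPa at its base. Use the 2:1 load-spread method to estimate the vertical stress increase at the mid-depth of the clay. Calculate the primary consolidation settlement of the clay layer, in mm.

Mid-depth of clay below the ground surface: z = 2 + 5.6/2 = 4.8 m.
Total vertical stress at mid-clay: σ_v = 19.7×2 + 16.8×2.8 = 86.44 kPa.
Pore pressure: u = 9.81×(4.8 − 0.96) = 37.67 kPa.
Initial effective stress: σ'_0 = σ_v − u = 86.44 − 37.67 = 48.77 kPa.
Stress increase at mid-clay by the 2:1 spreading method:
Δσ = qBL/((B+z)(L+z)) = 285×4.3×7.4/((4.3+4.8)(7.4+4.8)) = 81.685 kPa
Final effective stress: σ'_f = σ'_0 + Δσ = 48.77 + 81.685 = 130.46 kPa.
Normally consolidated clay, so the full stress increment lies on the virgin compression line:
S_c = C_c·H/(1+e₀)·log₁₀(σ'_f/σ'_0) = 0.17×5.6/(1+0.96)×log₁₀(130.46/48.77)
    = 0.48571 × 0.42732 = 0.2076 m

S_c ≈ 208 mm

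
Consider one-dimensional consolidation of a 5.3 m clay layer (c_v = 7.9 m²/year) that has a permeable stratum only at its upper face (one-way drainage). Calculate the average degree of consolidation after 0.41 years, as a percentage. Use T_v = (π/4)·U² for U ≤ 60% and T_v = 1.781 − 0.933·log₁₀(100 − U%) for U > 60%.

U ≈ 38.3 %

Drainage path length: H_d = H = 5.3 m (single drainage).
T_v = c_v·t/H_d² = 7.9×0.41/5.3² = 0.11531.
T_v = 0.11531 corresponds to the U ≤ 60% branch:
U = √(4T_v/π) = 0.3832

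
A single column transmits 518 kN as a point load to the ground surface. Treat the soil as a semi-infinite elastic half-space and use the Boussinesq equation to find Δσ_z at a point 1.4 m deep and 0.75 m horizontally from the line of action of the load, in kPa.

Boussinesq vertical stress below a point load on an elastic half-space:
Δσ_z = 3P/(2πz²) · [1 + (r/z)²]^(−5/2)
r/z = 0.75/1.4 = 0.53571; [1+(r/z)²]^(−5/2) = 0.53218.
Δσ_z = 3×518/(2π×1.4²) × 0.53218 = 126.19 × 0.53218 = 67.16 kPa

Δσ_z ≈ 67.2 kPa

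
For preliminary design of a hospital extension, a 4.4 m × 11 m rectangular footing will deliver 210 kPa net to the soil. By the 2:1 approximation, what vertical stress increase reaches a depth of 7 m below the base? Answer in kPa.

Δσ_z ≈ 49.5 kPa

By the 2:1 method the load spreads at 1 horizontal : 2 vertical, so at depth z the loaded area has grown by z in each plan dimension:
Δσ = qBL/((B+z)(L+z)) = 210×4.4×11/((4.4+7)(11+7)) = 49.532 kPa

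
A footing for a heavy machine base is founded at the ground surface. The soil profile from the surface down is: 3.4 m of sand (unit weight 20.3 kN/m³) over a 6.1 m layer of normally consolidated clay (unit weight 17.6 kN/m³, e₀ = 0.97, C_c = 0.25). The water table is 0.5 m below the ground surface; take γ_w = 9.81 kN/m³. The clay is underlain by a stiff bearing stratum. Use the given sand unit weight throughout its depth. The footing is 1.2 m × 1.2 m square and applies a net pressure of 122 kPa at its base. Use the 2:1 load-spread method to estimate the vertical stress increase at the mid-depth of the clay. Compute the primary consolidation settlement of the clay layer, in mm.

Mid-depth of clay below the ground surface: z = 3.4 + 6.1/2 = 6.45 m.
Total vertical stress at mid-clay: σ_v = 20.3×3.4 + 17.6×3.05 = 122.7 kPa.
Pore pressure: u = 9.81×(6.45 − 0.5) = 58.37 kPa.
Initial effective stress: σ'_0 = σ_v − u = 122.7 − 58.37 = 64.33 kPa.
Stress increase at mid-clay by the 2:1 spreading method:
Δσ = qBL/((B+z)(L+z)) = 122×1.2×1.2/((1.2+6.45)(1.2+6.45)) = 3.0019 kPa
Final effective stress: σ'_f = σ'_0 + Δσ = 64.33 + 3.0019 = 67.332 kPa.
Normally consolidated clay, so the full stress increment lies on the virgin compression line:
S_c = C_c·H/(1+e₀)·log₁₀(σ'_f/σ'_0) = 0.25×6.1/(1+0.97)×log₁₀(67.332/64.33)
    = 0.77411 × 0.019808 = 0.01533 m

S_c ≈ 15.3 mm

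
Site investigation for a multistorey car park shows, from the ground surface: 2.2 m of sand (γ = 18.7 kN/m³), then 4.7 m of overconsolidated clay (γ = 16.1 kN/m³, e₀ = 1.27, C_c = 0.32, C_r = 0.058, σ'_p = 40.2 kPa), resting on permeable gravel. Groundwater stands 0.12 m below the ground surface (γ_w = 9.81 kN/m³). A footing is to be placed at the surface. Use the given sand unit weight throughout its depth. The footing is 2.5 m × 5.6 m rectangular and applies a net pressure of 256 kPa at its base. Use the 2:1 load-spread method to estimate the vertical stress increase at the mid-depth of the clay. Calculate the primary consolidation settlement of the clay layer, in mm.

S_c ≈ 224 mm

Mid-depth of clay below the ground surface: z = 2.2 + 4.7/2 = 4.55 m.
Total vertical stress at mid-clay: σ_v = 18.7×2.2 + 16.1×2.35 = 78.975 kPa.
Pore pressure: u = 9.81×(4.55 − 0.12) = 43.458 kPa.
Initial effective stress: σ'_0 = σ_v − u = 78.975 − 43.458 = 35.517 kPa.
Stress increase at mid-clay by the 2:1 spreading method:
Δσ = qBL/((B+z)(L+z)) = 256×2.5×5.6/((2.5+4.55)(5.6+4.55)) = 50.086 kPa
Final effective stress: σ'_f = 35.517 + 50.086 = 85.603 kPa.
σ'_f = 85.603 > σ'_p = 40.2 kPa, so the stress path crosses the preconsolidation pressure — recompression up to σ'_p, then virgin compression beyond:
S_c = H/(1+e₀)·[C_r·log₁₀(σ'_p/σ'_0) + C_c·log₁₀(σ'_f/σ'_p)]
    = 4.7/2.27 × [0.058×log₁₀(40.2/35.517) + 0.32×log₁₀(85.603/40.2)]
    = 2.0705 × [0.0031198 + 0.10504] = 0.2239 m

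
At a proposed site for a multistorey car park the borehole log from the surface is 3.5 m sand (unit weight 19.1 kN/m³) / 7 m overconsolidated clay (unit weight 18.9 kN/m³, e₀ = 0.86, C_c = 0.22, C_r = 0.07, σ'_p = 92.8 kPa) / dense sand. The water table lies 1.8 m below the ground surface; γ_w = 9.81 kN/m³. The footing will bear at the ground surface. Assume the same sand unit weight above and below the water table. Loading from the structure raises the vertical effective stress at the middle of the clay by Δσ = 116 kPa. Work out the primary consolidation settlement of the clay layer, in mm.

Mid-depth of clay below the ground surface: z = 3.5 + 7/2 = 7 m.
Total vertical stress at mid-clay: σ_v = 19.1×3.5 + 18.9×3.5 = 133 kPa.
Pore pressure: u = 9.81×(7 − 1.8) = 51.012 kPa.
Initial effective stress: σ'_0 = σ_v − u = 133 − 51.012 = 81.988 kPa.
Final effective stress: σ'_f = 81.988 + 116 = 197.99 kPa.
σ'_f = 197.99 > σ'_p = 92.8 kPa, so the stress path crosses the preconsolidation pressure — recompression up to σ'_p, then virgin compression beyond:
S_c = H/(1+e₀)·[C_r·log₁₀(σ'_p/σ'_0) + C_c·log₁₀(σ'_f/σ'_p)]
    = 7/1.86 × [0.07×log₁₀(92.8/81.988) + 0.22×log₁₀(197.99/92.8)]
    = 3.7634 × [0.0037658 + 0.072401] = 0.2866 m

S_c ≈ 287 mm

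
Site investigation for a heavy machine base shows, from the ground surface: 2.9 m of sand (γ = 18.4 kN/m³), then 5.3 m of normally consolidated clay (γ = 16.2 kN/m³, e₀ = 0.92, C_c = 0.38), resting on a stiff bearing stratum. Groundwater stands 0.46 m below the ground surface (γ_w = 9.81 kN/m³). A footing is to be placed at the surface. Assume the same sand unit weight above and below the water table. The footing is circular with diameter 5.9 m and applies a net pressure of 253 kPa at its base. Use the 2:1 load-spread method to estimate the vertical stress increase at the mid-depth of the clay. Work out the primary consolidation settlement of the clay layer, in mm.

S_c ≈ 408 mm

Mid-depth of clay below the ground surface: z = 2.9 + 5.3/2 = 5.55 m.
Total vertical stress at mid-clay: σ_v = 18.4×2.9 + 16.2×2.65 = 96.29 kPa.
Pore pressure: u = 9.81×(5.55 − 0.46) = 49.933 kPa.
Initial effective stress: σ'_0 = σ_v − u = 96.29 − 49.933 = 46.357 kPa.
Stress increase at mid-clay by the 2:1 spreading method:
Δσ ≈ qD²/(D+z)² = 253×5.9²/(5.9+5.55)² = 67.176 kPa
Final effective stress: σ'_f = σ'_0 + Δσ = 46.357 + 67.176 = 113.53 kPa.
Normally consolidated clay, so the full stress increment lies on the virgin compression line:
S_c = C_c·H/(1+e₀)·log₁₀(σ'_f/σ'_0) = 0.38×5.3/(1+0.92)×log₁₀(113.53/46.357)
    = 1.049 × 0.389 = 0.4081 m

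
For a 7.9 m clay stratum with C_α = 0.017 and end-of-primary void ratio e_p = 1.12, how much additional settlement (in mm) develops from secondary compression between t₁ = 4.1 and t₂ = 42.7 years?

Secondary compression: S_s = C_α·H/(1+e_p)·log₁₀(t₂/t₁)
S_s = 0.017×7.9/(1+1.12)×log₁₀(42.7/4.1)
    = 0.06335 × 1.018 = 0.06447 m

S_s ≈ 64.5 mm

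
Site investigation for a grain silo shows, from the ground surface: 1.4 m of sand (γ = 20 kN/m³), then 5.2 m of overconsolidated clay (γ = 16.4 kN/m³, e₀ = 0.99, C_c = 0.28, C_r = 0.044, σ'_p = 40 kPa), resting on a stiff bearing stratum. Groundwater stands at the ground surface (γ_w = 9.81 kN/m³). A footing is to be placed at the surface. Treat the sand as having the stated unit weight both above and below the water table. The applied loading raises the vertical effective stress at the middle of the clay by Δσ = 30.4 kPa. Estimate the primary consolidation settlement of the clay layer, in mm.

Mid-depth of clay below the ground surface: z = 1.4 + 5.2/2 = 4 m.
Total vertical stress at mid-clay: σ_v = 20×1.4 + 16.4×2.6 = 70.64 kPa.
Pore pressure: u = 9.81×(4 − 0) = 39.24 kPa.
Initial effective stress: σ'_0 = σ_v − u = 70.64 − 39.24 = 31.4 kPa.
Final effective stress: σ'_f = 31.4 + 30.4 = 61.8 kPa.
σ'_f = 61.8 > σ'_p = 40 kPa, so the stress path crosses the preconsolidation pressure — recompression up to σ'_p, then virgin compression beyond:
S_c = H/(1+e₀)·[C_r·log₁₀(σ'_p/σ'_0) + C_c·log₁₀(σ'_f/σ'_p)]
    = 5.2/1.99 × [0.044×log₁₀(40/31.4) + 0.28×log₁₀(61.8/40)]
    = 2.6131 × [0.0046257 + 0.0529] = 0.1503 m

S_c ≈ 150 mm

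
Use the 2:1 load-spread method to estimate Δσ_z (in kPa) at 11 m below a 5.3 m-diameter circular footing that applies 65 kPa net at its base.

By the 2:1 method the load spreads at 1 horizontal : 2 vertical, so at depth z the loaded area has grown by z in each plan dimension:
Δσ ≈ qD²/(D+z)² = 65×5.3²/(5.3+11)² = 6.8721 kPa

Δσ_z ≈ 6.87 kPa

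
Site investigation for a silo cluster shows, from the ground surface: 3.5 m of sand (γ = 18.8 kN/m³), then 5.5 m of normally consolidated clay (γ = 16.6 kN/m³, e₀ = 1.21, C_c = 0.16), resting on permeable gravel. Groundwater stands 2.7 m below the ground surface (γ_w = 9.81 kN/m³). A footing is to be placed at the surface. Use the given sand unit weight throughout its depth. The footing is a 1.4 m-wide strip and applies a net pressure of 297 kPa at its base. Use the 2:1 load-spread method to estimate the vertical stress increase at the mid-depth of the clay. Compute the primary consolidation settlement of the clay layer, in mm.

Mid-depth of clay below the ground surface: z = 3.5 + 5.5/2 = 6.25 m.
Total vertical stress at mid-clay: σ_v = 18.8×3.5 + 16.6×2.75 = 111.45 kPa.
Pore pressure: u = 9.81×(6.25 − 2.7) = 34.825 kPa.
Initial effective stress: σ'_0 = σ_v − u = 111.45 − 34.825 = 76.625 kPa.
Stress increase at mid-clay by the 2:1 spreading method:
Δσ = qB/(B+z) = 297×1.4/(1.4+6.25) = 54.353 kPa
Final effective stress: σ'_f = σ'_0 + Δσ = 76.625 + 54.353 = 130.98 kPa.
Normally consolidated clay, so the full stress increment lies on the virgin compression line:
S_c = C_c·H/(1+e₀)·log₁₀(σ'_f/σ'_0) = 0.16×5.5/(1+1.21)×log₁₀(130.98/76.625)
    = 0.39819 × 0.23283 = 0.09271 m

S_c ≈ 92.7 mm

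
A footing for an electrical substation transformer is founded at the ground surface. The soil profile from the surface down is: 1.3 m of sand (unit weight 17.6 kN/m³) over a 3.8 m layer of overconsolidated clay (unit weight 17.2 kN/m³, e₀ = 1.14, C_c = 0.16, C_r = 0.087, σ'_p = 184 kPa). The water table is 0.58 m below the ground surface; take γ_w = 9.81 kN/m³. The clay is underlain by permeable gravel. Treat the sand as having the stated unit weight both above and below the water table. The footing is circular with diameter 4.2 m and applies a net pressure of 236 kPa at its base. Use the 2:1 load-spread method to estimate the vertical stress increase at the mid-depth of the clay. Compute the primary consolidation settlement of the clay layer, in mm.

Mid-depth of clay below the ground surface: z = 1.3 + 3.8/2 = 3.2 m.
Total vertical stress at mid-clay: σ_v = 17.6×1.3 + 17.2×1.9 = 55.56 kPa.
Pore pressure: u = 9.81×(3.2 − 0.58) = 25.702 kPa.
Initial effective stress: σ'_0 = σ_v − u = 55.56 − 25.702 = 29.858 kPa.
Stress increase at mid-clay by the 2:1 spreading method:
Δσ ≈ qD²/(D+z)² = 236×4.2²/(4.2+3.2)² = 76.023 kPa
Final effective stress: σ'_f = 29.858 + 76.023 = 105.88 kPa.
σ'_f = 105.88 ≤ σ'_p = 184 kPa, so the clay remains overconsolidated and only the recompression index applies:
S_c = C_r·H/(1+e₀)·log₁₀(σ'_f/σ'_0) = 0.087×3.8/2.14×log₁₀(105.88/29.858)
    = 0.15449 × 0.54975 = 0.08493 m

S_c ≈ 84.9 mm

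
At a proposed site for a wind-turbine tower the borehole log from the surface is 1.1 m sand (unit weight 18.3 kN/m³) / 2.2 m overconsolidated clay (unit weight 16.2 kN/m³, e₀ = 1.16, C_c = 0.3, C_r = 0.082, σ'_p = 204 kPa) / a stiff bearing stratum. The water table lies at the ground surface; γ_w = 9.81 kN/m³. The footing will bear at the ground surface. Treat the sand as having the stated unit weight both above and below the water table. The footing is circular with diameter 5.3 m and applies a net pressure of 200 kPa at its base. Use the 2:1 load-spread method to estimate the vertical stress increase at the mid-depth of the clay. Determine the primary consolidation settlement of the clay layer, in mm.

S_c ≈ 71.1 mm

Mid-depth of clay below the ground surface: z = 1.1 + 2.2/2 = 2.2 m.
Total vertical stress at mid-clay: σ_v = 18.3×1.1 + 16.2×1.1 = 37.95 kPa.
Pore pressure: u = 9.81×(2.2 − 0) = 21.582 kPa.
Initial effective stress: σ'_0 = σ_v − u = 37.95 − 21.582 = 16.368 kPa.
Stress increase at mid-clay by the 2:1 spreading method:
Δσ ≈ qD²/(D+z)² = 200×5.3²/(5.3+2.2)² = 99.876 kPa
Final effective stress: σ'_f = 16.368 + 99.876 = 116.24 kPa.
σ'_f = 116.24 ≤ σ'_p = 204 kPa, so the clay remains overconsolidated and only the recompression index applies:
S_c = C_r·H/(1+e₀)·log₁₀(σ'_f/σ'_0) = 0.082×2.2/2.16×log₁₀(116.24/16.368)
    = 0.083517 × 0.85136 = 0.0711 m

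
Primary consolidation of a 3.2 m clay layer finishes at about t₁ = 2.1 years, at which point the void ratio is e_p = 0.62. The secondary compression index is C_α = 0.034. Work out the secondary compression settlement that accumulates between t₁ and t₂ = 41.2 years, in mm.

Secondary compression: S_s = C_α·H/(1+e_p)·log₁₀(t₂/t₁)
S_s = 0.034×3.2/(1+0.62)×log₁₀(41.2/2.1)
    = 0.06716 × 1.293 = 0.08682 m

S_s ≈ 86.8 mm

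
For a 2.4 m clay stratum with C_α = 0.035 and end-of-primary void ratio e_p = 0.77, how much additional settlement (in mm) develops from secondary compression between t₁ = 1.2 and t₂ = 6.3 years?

S_s ≈ 34.2 mm

Secondary compression: S_s = C_α·H/(1+e_p)·log₁₀(t₂/t₁)
S_s = 0.035×2.4/(1+0.77)×log₁₀(6.3/1.2)
    = 0.04746 × 0.7202 = 0.03418 m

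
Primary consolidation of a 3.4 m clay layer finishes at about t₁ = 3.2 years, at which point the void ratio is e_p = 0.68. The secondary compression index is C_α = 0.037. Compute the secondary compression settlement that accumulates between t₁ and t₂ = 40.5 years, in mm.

S_s ≈ 82.5 mm

Secondary compression: S_s = C_α·H/(1+e_p)·log₁₀(t₂/t₁)
S_s = 0.037×3.4/(1+0.68)×log₁₀(40.5/3.2)
    = 0.07488 × 1.102 = 0.08254 m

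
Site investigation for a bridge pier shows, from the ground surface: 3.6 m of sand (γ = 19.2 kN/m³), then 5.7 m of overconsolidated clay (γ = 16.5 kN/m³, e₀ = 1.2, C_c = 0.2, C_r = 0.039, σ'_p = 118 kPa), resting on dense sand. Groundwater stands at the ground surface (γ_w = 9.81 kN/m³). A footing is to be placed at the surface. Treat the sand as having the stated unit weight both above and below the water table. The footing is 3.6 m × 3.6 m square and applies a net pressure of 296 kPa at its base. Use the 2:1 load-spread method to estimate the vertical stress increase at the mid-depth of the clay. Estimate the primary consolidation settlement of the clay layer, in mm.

S_c ≈ 23.8 mm

Mid-depth of clay below the ground surface: z = 3.6 + 5.7/2 = 6.45 m.
Total vertical stress at mid-clay: σ_v = 19.2×3.6 + 16.5×2.85 = 116.15 kPa.
Pore pressure: u = 9.81×(6.45 − 0) = 63.275 kPa.
Initial effective stress: σ'_0 = σ_v − u = 116.15 − 63.275 = 52.875 kPa.
Stress increase at mid-clay by the 2:1 spreading method:
Δσ = qBL/((B+z)(L+z)) = 296×3.6×3.6/((3.6+6.45)(3.6+6.45)) = 37.981 kPa
Final effective stress: σ'_f = 52.875 + 37.981 = 90.856 kPa.
σ'_f = 90.856 ≤ σ'_p = 118 kPa, so the clay remains overconsolidated and only the recompression index applies:
S_c = C_r·H/(1+e₀)·log₁₀(σ'_f/σ'_0) = 0.039×5.7/2.2×log₁₀(90.856/52.875)
    = 0.10105 × 0.2351 = 0.02376 m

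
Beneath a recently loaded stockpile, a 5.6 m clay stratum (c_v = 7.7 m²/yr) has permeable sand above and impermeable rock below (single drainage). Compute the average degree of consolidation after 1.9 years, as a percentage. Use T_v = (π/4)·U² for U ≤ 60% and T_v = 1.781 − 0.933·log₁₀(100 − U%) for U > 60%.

Drainage path length: H_d = H = 5.6 m (single drainage).
T_v = c_v·t/H_d² = 7.7×1.9/5.6² = 0.46652.
T_v = 0.46652 corresponds to the U > 60% branch:
U = 1 − 10^((1.781 − T_v)/0.933)/100 = 0.7436

U ≈ 74.4 %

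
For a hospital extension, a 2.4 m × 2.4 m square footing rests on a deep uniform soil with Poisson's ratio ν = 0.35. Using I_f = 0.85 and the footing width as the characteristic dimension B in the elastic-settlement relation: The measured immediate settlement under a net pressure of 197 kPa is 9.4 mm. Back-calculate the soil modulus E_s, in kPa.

S_e = q·B·(1−ν²)/E_s · I_f  ⇒  E_s = q·B·(1−ν²)·I_f / S_e.
E_s = 197 × 2.4 × 0.8775 × 0.85 / 0.0094 = 37520 kPa

E_s ≈ 37500 kPa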